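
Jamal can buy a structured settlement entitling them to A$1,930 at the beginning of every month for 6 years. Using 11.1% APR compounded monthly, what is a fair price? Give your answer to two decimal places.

A$102,060.16

Periodic rate i = 0.111/12 = 0.00925; n = 6 × 12 = 72 periods.
PV = PMT · [1 − (1+i)^(−n)] / i × (1+i) = 1930 · 52.880910 = 102,060.1561
(Beginning-of-period payments → annuity-due factor ×(1+i).)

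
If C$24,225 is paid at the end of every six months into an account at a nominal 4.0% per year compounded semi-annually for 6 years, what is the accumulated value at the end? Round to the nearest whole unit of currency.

C$324,908

With 2 periods per year: i = 0.02, n = 12.
FV = 24225 × [(1+0.02)^12 − 1] / 0.02 = 24225 × 13.412090 = 324,907.8737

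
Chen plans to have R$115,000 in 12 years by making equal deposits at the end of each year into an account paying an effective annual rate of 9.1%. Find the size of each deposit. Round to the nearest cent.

R$5,675.82

FV-annuity factor = 20.261391; PMT = 115000 / 20.261391 = 5,675.8195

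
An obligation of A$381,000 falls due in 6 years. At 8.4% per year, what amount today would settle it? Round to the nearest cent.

Discount factor = (1+0.084)^(−6) = 0.616346; PV = 381,000 × 0.616346 = 234,827.6773

A$234,827.68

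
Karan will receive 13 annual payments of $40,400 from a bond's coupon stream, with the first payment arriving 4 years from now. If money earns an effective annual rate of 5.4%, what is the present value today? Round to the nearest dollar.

$316,442

PV at t=3 (ordinary 13-year annuity): 40400 × a(13|0.054) = 40400 × 9.171388 = 370,524.0823
PV₀ = 370,524.0823 / (1+0.054)^3 = 370,524.0823 / 1.170905 = 316,442.3549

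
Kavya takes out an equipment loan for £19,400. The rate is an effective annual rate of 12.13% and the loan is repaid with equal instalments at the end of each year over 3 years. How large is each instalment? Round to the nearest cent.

£8,095.22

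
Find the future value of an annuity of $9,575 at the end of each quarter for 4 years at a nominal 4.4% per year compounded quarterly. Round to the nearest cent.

i = 0.044/4 = 0.011 per quarter; n = 4·4 = 16.
FV = PMT · [(1+i)^n − 1] / i = 9575 · 17.390248 = 166,511.6216

$166,511.62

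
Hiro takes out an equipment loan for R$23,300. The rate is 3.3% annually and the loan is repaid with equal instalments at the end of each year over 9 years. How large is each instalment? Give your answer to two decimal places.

Annuity-PV factor = 7.678313; PMT = 23300 / 7.678313 = 3,034.5208

R$3,034.52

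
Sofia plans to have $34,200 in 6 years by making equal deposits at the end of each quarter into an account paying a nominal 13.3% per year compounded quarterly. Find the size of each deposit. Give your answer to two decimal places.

$953.62

With 4 periods per year: i = 0.03325, n = 24.
FV-annuity factor = 35.863194; PMT = 34200 / 35.863194 = 953.6239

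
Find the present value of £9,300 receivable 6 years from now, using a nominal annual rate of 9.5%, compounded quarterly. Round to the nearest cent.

i = 0.095/4 = 0.02375 per quarter; n = 6·4 = 24.
PV = 9,300 / (1 + 0.02375)^24 = 9,300 / 1.756523 = 5,294.5493

£5,294.55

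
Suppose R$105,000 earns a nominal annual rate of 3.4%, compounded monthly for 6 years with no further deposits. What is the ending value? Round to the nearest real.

R$128,724

i = 0.034/12 = 0.00283333 per month; n = 6·12 = 72.
105,000 × (1+0.00283333)^72 = 105,000 × 1.225944 = 128,724.1696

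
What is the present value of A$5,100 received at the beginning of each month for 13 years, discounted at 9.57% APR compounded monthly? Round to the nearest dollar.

With 12 periods per year: i = 0.007975, n = 156.
PV = 5100 × [1 − (1+0.007975)^(−156)] / 0.007975 × (1+i) = 5100 × 89.785503 = 457,906.0652
Payments are at the start of each period, so multiply by (1+i).

A$457,906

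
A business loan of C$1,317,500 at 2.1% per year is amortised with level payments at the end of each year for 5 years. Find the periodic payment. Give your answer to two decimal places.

C$280,330.46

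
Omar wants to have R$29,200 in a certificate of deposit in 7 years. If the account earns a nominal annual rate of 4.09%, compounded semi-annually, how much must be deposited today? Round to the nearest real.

R$21,994

Periodic rate i = 0.0409/2 = 0.02045; n = 7 × 2 = 14 periods.
Discount factor = (1+0.02045)^(−14) = 0.753209; PV = 29,200 × 0.753209 = 21,993.7169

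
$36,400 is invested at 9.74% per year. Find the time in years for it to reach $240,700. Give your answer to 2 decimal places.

20.32 years

n = ln(240700/36400) / ln(1+0.0974) = ln(6.61264) / 0.092944 = 20.3239 years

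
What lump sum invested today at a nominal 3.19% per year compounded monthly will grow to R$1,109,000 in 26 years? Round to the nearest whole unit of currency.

R$484,402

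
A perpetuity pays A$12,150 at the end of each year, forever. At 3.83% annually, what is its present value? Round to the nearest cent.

PV = PMT / i = 12150 / 0.0383 = 317,232.3760

A$317,232.38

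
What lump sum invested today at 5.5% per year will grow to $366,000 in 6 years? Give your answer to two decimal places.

$265,439.97

PV = 366,000 / (1 + 0.055)^6 = 366,000 / 1.378843 = 265,439.9749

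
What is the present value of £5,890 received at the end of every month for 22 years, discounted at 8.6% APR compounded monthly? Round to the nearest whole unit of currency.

£697,110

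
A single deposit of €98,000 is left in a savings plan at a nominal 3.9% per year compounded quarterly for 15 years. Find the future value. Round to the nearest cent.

i = 0.039/4 = 0.00975 per quarter; n = 15·4 = 60.
FV = PV·(1+i)^n = 98,000 × 1.789912 = 175,411.3885

€175,411.39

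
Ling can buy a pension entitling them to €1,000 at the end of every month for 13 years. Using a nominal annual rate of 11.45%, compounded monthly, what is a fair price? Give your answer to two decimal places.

€80,980.68

Periodic rate i = 0.1145/12 = 0.00954167; n = 13 × 12 = 156 periods.
PV = 1000 × [1 − (1+0.00954167)^(−156)] / 0.00954167 = 1000 × 80.980681 = 80,980.6807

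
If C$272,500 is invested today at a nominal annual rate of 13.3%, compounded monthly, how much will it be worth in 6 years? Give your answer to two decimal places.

C$602,597.07

With 12 periods per year: i = 0.0110833, n = 72.
272,500 × (1+0.0110833)^72 = 272,500 × 2.211365 = 602,597.0736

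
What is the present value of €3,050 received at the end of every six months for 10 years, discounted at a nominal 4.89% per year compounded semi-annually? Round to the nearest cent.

With 2 periods per year: i = 0.02445, n = 20.
PV = PMT · [1 − (1+i)^(−n)] / i = 3050 · 15.670461 = 47,794.9050

€47,794.90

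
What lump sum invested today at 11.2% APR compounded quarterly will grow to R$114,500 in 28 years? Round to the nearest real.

With 4 periods per year: i = 0.028, n = 112.
PV = 114,500 / (1 + 0.028)^112 = 114,500 / 22.040876 = 5,194.8935

R$5,195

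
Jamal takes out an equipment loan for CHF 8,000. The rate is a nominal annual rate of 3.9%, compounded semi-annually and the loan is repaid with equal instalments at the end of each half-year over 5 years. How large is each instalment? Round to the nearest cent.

CHF 888.28

i = 0.039/2 = 0.0195 per half-year; n = 5·2 = 10.
Annuity-PV factor = 9.006129; PMT = 8000 / 9.006129 = 888.2839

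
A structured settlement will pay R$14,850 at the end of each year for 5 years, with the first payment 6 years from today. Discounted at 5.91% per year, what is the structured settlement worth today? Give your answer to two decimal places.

PV at t=5 (ordinary 5-year annuity): 14850 × a(5|0.0591) = 14850 × 4.222697 = 62,707.0544
Discount back 5 years: 62,707.0544 × (1+0.0591)^(−5) = 62,707.0544 × 0.750439 = 47,057.7936

R$47,057.79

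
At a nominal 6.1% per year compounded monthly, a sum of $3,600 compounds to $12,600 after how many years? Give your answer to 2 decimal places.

20.59 years

Periodic rate i = 0.061/12 = 0.00508333.
n = ln(12600/3600) / ln(1+0.00508333) = ln(3.50000) / 0.005070 = 247.0710 months
= 247.0710/12 years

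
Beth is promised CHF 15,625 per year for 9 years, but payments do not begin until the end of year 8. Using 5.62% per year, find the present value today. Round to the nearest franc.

CHF 73,693

Value one period before first payment (t=7): 15625 × [1 − (1+0.0562)^(−9)] / 0.0562 = 15625 × 6.915615 = 108,056.4892
Discount back 7 years: 108,056.4892 × (1+0.0562)^(−7) = 108,056.4892 × 0.681988 = 73,693.2501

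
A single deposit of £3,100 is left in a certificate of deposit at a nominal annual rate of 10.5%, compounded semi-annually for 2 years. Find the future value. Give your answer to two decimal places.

With 2 periods per year: i = 0.0525, n = 4.
FV = PV·(1+i)^n = 3,100 × 1.227124 = 3,804.0841

£3,804.08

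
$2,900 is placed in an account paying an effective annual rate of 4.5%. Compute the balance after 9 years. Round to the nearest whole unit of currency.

FV = PV·(1+i)^n = 2,900 × 1.486095 = 4,309.6759

$4,310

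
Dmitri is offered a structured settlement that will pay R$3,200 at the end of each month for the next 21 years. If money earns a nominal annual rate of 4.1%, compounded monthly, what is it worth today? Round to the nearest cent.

R$540,072.61

Periodic rate i = 0.041/12 = 0.00341667; n = 21 × 12 = 252 periods.
PV = 3200 × [1 − (1+0.00341667)^(−252)] / 0.00341667 = 3200 × 168.772691 = 540,072.6126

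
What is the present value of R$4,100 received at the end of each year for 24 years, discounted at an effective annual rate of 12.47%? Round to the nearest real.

R$30,920

PV = 4100 × [1 − (1+0.1247)^(−24)] / 0.1247 = 4100 × 7.541439 = 30,919.8991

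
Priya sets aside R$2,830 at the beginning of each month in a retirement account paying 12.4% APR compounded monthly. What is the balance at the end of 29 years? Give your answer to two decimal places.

i = 0.124/12 = 0.0103333 per month; n = 29·12 = 348.
Accumulation factor s(348|0.0103333) × (1+i) = 3401.141321; FV = 2830 × 3401.141321 = 9,625,229.9377
Payments are at the start of each period, so multiply by (1+i).

R$9,625,229.94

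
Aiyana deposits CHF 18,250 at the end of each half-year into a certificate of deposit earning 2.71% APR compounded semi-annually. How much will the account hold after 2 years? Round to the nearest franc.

CHF 74,497

Periodic rate i = 0.0271/2 = 0.01355; n = 2 × 2 = 4 periods.
FV = PMT · [(1+i)^n − 1] / i = 18250 · 4.082037 = 74,497.1734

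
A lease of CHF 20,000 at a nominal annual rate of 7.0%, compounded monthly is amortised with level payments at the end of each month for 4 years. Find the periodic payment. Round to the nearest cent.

i = 0.07/12 = 0.00583333 per month; n = 4·12 = 48.
PMT = 20000 / ( [1 − (1+0.00583333)^(−48)] / 0.00583333 ) = 20000 / 41.760201 = 478.9249

CHF 478.92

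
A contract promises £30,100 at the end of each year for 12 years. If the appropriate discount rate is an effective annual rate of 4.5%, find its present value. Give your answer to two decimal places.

£274,469.28

PV = 30100 × [1 − (1+0.045)^(−12)] / 0.045 = 30100 × 9.118581 = 274,469.2815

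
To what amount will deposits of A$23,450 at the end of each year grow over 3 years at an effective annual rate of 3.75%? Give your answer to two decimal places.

A$73,021.10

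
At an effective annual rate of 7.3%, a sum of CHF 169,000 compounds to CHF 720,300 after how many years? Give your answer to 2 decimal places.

20.58 years

n = ln(720300/169000) / ln(1+0.073) = ln(4.26213) / 0.070458 = 20.5762 years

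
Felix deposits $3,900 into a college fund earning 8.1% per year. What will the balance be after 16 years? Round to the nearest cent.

3,900 × (1+0.081)^16 = 3,900 × 3.477051 = 13,560.5002

$13,560.50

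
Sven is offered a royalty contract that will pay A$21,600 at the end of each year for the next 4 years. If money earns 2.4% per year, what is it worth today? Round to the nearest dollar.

PV = 21600 × [1 − (1+0.024)^(−4)] / 0.024 = 21600 × 3.771054 = 81,454.7684

A$81,455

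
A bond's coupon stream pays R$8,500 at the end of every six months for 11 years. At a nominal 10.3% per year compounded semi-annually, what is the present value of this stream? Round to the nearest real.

i = 0.103/2 = 0.0515 per half-year; n = 11·2 = 22.
Annuity factor a(22|0.0515) = 12.984844; PV = 8500 × 12.984844 = 110,371.1755

R$110,371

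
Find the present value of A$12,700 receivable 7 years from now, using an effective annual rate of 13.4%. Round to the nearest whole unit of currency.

A$5,266

Discount factor = (1+0.134)^(−7) = 0.414676; PV = 12,700 × 0.414676 = 5,266.3818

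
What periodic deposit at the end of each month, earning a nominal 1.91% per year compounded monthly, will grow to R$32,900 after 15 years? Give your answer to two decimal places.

R$157.99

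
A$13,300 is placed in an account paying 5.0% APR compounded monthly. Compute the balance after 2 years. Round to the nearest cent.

A$14,695.72

i = 0.05/12 = 0.00416667 per month; n = 2·12 = 24.
FV = PV·(1+i)^n = 13,300 × 1.104941 = 14,695.7198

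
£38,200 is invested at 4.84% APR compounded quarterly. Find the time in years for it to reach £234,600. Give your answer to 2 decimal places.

37.73 years

Periodic rate i = 0.0484/4 = 0.0121.
(1+i)^n = 234600/38200 = 6.14136, so n = ln 6.14136 / ln 1.0121 = 150.9095 quarters
= 150.9095/4 years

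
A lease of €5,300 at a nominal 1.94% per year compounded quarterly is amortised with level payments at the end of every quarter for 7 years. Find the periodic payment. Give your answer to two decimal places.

i = 0.0194/4 = 0.00485 per quarter; n = 7·4 = 28.
Annuity-PV factor = 26.122920; PMT = 5300 / 26.122920 = 202.8870

€202.89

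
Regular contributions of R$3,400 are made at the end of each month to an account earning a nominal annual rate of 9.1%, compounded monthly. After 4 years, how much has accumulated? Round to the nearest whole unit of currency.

i = 0.091/12 = 0.00758333 per month; n = 4·12 = 48.
FV = PMT · [(1+i)^n − 1] / i = 3400 · 57.639480 = 195,974.2331

R$195,974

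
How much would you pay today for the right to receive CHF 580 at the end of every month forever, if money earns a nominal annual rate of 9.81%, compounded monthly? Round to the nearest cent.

CHF 70,948.01

Periodic rate i = 0.0981/12 = 0.008175.
PV = PMT / i = 580 / 0.008175 = 70,948.0122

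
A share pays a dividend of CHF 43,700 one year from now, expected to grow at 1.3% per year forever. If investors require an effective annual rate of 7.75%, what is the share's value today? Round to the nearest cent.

PV = PMT / (i − g) = 43700 / (0.0775 − 0.013) = 43700 / 0.064500 = 677,519.3798

CHF 677,519.38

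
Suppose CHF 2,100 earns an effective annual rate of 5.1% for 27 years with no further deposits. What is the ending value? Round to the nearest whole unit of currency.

FV = 2,100 × (1 + 0.051)^27 = 8,044.3809

CHF 8,044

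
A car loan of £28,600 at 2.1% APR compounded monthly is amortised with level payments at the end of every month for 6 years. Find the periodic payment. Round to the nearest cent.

£423.12

With 12 periods per year: i = 0.00175, n = 72.
PMT = 28600 / ( [1 − (1+0.00175)^(−72)] / 0.00175 ) = 28600 / 67.593179 = 423.1196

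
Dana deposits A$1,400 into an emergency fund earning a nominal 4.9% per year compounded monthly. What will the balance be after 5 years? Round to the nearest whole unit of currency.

A$1,788

i = 0.049/12 = 0.00408333 per month; n = 5·12 = 60.
FV = 1,400 × (1 + 0.00408333)^60 = 1,787.7778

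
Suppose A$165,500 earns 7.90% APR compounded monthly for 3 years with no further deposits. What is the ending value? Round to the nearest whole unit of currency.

i = 0.079/12 = 0.00658333 per month; n = 3·12 = 36.
165,500 × (1+0.00658333)^36 = 165,500 × 1.266457 = 209,598.6427

A$209,599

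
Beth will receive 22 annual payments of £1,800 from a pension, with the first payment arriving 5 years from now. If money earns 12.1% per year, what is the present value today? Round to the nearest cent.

£8,656.92

PV at t=4 (ordinary 22-year annuity): 1800 × a(22|0.121) = 1800 × 7.594746 = 13,670.5429
PV₀ = 13,670.5429 / (1+0.121)^4 = 13,670.5429 / 1.579147 = 8,656.9182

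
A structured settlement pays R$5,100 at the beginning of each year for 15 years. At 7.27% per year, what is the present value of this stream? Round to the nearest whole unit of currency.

R$48,989

Annuity factor a(15|0.0727) × (1+i) = 9.605604; PV = 5100 × 9.605604 = 48,988.5787
(Beginning-of-period payments → annuity-due factor ×(1+i).)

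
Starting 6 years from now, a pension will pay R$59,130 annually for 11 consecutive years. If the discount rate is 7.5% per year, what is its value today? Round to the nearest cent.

PV at t=5 (ordinary 11-year annuity): 59130 × a(11|0.075) = 59130 × 7.315424 = 432,561.0297
Discount back 5 years: 432,561.0297 × (1+0.075)^(−5) = 432,561.0297 × 0.696559 = 301,304.1193

R$301,304.12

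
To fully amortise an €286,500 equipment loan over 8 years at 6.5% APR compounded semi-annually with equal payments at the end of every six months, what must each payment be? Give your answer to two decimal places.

€23,246.65

Periodic rate i = 0.065/2 = 0.0325; n = 8 × 2 = 16 periods.
PMT = 286500 / ( [1 − (1+0.0325)^(−16)] / 0.0325 ) = 286500 / 12.324358 = 23,246.6478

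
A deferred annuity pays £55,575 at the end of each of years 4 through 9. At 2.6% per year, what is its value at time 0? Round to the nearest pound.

£282,482

PV at t=3 (ordinary 6-year annuity): 55575 × a(6|0.026) = 55575 × 5.489751 = 305,092.9300
Discount back 3 years: 305,092.9300 × (1+0.026)^(−3) = 305,092.9300 × 0.925887 = 282,481.5330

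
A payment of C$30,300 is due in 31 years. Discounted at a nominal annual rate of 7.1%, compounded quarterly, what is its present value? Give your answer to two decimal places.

C$3,419.36

i = 0.071/4 = 0.01775 per quarter; n = 31·4 = 124.
Discount factor = (1+0.01775)^(−124) = 0.112850; PV = 30,300 × 0.112850 = 3,419.3602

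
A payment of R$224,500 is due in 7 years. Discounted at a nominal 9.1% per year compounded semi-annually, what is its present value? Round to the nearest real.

Periodic rate i = 0.091/2 = 0.0455; n = 7 × 2 = 14 periods.
Discount factor = (1+0.0455)^(−14) = 0.536369; PV = 224,500 × 0.536369 = 120,414.7879

R$120,415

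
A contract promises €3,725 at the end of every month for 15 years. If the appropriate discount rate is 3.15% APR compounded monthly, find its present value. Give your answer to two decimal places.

€533,806.28

Periodic rate i = 0.0315/12 = 0.002625; n = 15 × 12 = 180 periods.
PV = PMT · [1 − (1+i)^(−n)] / i = 3725 · 143.303699 = 533,806.2795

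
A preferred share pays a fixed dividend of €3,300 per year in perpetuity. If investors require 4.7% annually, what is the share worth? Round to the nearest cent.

PV = C/r = 3300/0.047 = 70,212.7660

€70,212.77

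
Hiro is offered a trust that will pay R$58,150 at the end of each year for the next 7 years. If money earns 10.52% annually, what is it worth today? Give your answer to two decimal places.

PV = PMT · [1 − (1+i)^(−n)] / i = 58150 · 4.786180 = 278,316.3792

R$278,316.38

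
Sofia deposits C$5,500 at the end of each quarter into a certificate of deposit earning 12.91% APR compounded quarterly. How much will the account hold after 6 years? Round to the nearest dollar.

i = 0.1291/4 = 0.032275 per quarter; n = 6·4 = 24.
FV = 5500 × [(1+0.032275)^24 − 1] / 0.032275 = 5500 × 35.424752 = 194,836.1382

C$194,836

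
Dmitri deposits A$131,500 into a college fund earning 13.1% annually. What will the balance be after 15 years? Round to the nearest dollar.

FV = PV·(1+i)^n = 131,500 × 6.337808 = 833,421.7434

A$833,422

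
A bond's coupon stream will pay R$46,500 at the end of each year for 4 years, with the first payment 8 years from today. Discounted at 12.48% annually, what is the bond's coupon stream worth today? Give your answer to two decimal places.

R$61,382.47

PV at t=7 (ordinary 4-year annuity): 46500 × a(4|0.1248) = 46500 × 3.006897 = 139,820.7242
PV₀ = 139,820.7242 / (1+0.1248)^7 = 139,820.7242 / 2.277861 = 61,382.4747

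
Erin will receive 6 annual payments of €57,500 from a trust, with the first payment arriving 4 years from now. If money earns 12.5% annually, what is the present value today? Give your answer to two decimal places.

Value one period before first payment (t=3): 57500 × [1 − (1+0.125)^(−6)] / 0.125 = 57500 × 4.053839 = 233,095.7152
Discount back 3 years: 233,095.7152 × (1+0.125)^(−3) = 233,095.7152 × 0.702332 = 163,710.5709

€163,710.57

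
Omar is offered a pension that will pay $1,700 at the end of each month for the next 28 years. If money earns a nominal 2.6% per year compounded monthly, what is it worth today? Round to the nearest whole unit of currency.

$405,447

i = 0.026/12 = 0.00216667 per month; n = 28·12 = 336.
Annuity factor a(336|0.00216667) = 238.498062; PV = 1700 × 238.498062 = 405,446.7050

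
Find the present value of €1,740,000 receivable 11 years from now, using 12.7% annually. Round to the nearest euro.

Discount factor = (1+0.127)^(−11) = 0.268434; PV = 1,740,000 × 0.268434 = 467,074.5153

€467,075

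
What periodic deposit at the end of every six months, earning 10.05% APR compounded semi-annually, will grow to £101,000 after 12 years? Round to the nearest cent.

£2,262.12

i = 0.1005/2 = 0.05025 per half-year; n = 12·2 = 24.
FV-annuity factor = 44.648351; PMT = 101000 / 44.648351 = 2,262.1216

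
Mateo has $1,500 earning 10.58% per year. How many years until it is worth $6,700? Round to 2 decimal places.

14.88 years

n = ln(6700/1500) / ln(1+0.1058) = ln(4.46667) / 0.100569 = 14.8817 years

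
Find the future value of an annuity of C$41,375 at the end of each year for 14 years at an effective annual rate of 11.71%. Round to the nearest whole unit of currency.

FV = PMT · [(1+i)^n − 1] / i = 41375 · 31.707134 = 1,311,882.6835

C$1,311,883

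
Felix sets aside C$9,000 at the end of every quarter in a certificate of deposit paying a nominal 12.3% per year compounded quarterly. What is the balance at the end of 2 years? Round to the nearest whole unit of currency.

With 4 periods per year: i = 0.03075, n = 8.
Accumulation factor s(8|0.03075) = 8.916038; FV = 9000 × 8.916038 = 80,244.3390

C$80,244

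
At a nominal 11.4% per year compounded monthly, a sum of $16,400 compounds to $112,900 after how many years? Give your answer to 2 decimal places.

17.00 years

Periodic rate i = 0.114/12 = 0.0095.
(1+i)^n = 112900/16400 = 6.88415, so n = ln 6.88415 / ln 1.0095 = 204.0390 months
= 204.0390/12 years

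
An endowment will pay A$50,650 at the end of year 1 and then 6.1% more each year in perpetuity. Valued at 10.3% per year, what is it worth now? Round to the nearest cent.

A$1,205,952.38

PV = PMT / (i − g) = 50650 / (0.103 − 0.061) = 50650 / 0.042000 = 1,205,952.3810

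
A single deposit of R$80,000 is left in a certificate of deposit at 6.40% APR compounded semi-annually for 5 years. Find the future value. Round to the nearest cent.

R$109,619.28

Periodic rate i = 0.064/2 = 0.032; n = 5 × 2 = 10 periods.
FV = PV·(1+i)^n = 80,000 × 1.370241 = 109,619.2837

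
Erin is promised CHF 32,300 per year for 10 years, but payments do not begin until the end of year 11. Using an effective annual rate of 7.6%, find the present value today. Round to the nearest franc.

PV at t=10 (ordinary 10-year annuity): 32300 × a(10|0.076) = 32300 × 6.832849 = 220,701.0113
PV₀ = 220,701.0113 / (1+0.076)^10 = 220,701.0113 / 2.080284 = 106,091.7492

CHF 106,092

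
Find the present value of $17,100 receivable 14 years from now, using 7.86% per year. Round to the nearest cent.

$5,928.57

PV = 17,100 / (1 + 0.0786)^14 = 17,100 / 2.884336 = 5,928.5746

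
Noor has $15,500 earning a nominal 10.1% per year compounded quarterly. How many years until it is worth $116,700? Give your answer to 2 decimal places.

Periodic rate i = 0.101/4 = 0.02525.
(1+i)^n = 116700/15500 = 7.52903, so n = ln 7.52903 / ln 1.02525 = 80.9563 quarters
= 80.9563/4 years

20.24 years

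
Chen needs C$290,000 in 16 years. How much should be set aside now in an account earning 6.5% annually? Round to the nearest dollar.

C$105,878

PV = 290,000 / (1 + 0.065)^16 = 290,000 / 2.739011 = 105,877.6452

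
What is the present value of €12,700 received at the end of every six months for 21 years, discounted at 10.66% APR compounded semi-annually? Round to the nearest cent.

i = 0.1066/2 = 0.0533 per half-year; n = 21·2 = 42.
Annuity factor a(42|0.0533) = 16.642949; PV = 12700 × 16.642949 = 211,365.4530

€211,365.45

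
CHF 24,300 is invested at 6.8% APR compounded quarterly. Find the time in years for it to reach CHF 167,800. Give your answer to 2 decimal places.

Periodic rate i = 0.068/4 = 0.017.
n = ln(167800/24300) / ln(1+0.017) = ln(6.90535) / 0.016857 = 114.6279 quarters
= 114.6279/4 years

28.66 years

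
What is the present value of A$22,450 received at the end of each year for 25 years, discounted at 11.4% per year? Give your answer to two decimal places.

A$183,680.87

PV = 22450 × [1 − (1+0.114)^(−25)] / 0.114 = 22450 × 8.181776 = 183,680.8666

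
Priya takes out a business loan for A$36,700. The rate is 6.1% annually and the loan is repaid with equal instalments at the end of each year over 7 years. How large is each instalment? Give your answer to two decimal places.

PMT = 36700 / ( [1 − (1+0.061)^(−7)] / 0.061 ) = 36700 / 5.562594 = 6,597.6411

A$6,597.64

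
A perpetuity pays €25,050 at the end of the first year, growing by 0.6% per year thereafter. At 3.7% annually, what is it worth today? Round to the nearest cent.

PV = PMT / (i − g) = 25050 / (0.037 − 0.006) = 25050 / 0.031000 = 808,064.5161

€808,064.52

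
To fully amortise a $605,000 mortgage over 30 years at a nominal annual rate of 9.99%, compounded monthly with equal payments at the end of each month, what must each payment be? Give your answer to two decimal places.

With 12 periods per year: i = 0.008325, n = 360.
Annuity-PV factor = 114.046842; PMT = 605000 / 114.046842 = 5,304.8378

$5,304.84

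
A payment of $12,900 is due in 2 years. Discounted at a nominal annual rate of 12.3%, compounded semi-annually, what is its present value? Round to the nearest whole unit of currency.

$10,160

With 2 periods per year: i = 0.0615, n = 4.
PV = FV·(1+i)^(−n) = 12,900 × 0.787626 = 10,160.3745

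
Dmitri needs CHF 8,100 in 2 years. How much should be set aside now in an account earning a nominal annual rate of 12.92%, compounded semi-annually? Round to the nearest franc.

CHF 6,306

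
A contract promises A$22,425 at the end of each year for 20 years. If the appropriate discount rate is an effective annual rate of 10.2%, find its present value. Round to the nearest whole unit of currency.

PV = PMT · [1 − (1+i)^(−n)] / i = 22425 · 8.398625 = 188,339.1691

A$188,339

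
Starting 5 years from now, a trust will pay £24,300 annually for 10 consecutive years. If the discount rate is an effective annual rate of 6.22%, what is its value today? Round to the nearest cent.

PV at t=4 (ordinary 10-year annuity): 24300 × a(10|0.0622) = 24300 × 7.283977 = 177,000.6321
Discount back 4 years: 177,000.6321 × (1+0.0622)^(−4) = 177,000.6321 × 0.785552 = 139,043.1599

£139,043.16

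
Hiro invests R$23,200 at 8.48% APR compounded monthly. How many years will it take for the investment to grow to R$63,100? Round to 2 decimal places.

Periodic rate i = 0.0848/12 = 0.00706667.
n = ln(63100/23200) / ln(1+0.00706667) = ln(2.71983) / 0.007042 = 142.0896 months
= 142.0896/12 years

11.84 years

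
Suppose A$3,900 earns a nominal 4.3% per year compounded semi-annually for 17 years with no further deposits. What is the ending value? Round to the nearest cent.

With 2 periods per year: i = 0.0215, n = 34.
FV = PV·(1+i)^n = 3,900 × 2.061126 = 8,038.3927

A$8,038.39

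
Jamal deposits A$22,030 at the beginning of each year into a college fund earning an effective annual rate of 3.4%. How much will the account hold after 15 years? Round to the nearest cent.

FV = PMT · [(1+i)^n − 1] / i × (1+i) = 22030 · 19.805113 = 436,306.6308
(Beginning-of-period payments → annuity-due factor ×(1+i).)

A$436,306.63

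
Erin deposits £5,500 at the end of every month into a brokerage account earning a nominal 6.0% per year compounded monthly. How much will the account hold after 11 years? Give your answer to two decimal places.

£1,024,774.46

i = 0.06/12 = 0.005 per month; n = 11·12 = 132.
FV = PMT · [(1+i)^n − 1] / i = 5500 · 186.322629 = 1,024,774.4579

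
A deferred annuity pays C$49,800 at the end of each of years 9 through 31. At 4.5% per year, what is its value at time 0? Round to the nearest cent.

Value one period before first payment (t=8): 49800 × [1 − (1+0.045)^(−23)] / 0.045 = 49800 × 14.147775 = 704,559.1896
PV₀ = 704,559.1896 / (1+0.045)^8 = 704,559.1896 / 1.422101 = 495,435.5432

C$495,435.54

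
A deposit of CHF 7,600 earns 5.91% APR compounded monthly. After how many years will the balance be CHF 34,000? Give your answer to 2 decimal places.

25.41 years

Periodic rate i = 0.0591/12 = 0.004925.
(1+i)^n = 34000/7600 = 4.47368, so n = ln 4.47368 / ln 1.00493 = 304.9540 months
= 304.9540/12 years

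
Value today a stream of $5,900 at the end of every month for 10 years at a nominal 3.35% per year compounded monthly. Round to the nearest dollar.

$600,908

i = 0.0335/12 = 0.00279167 per month; n = 10·12 = 120.
Annuity factor a(120|0.00279167) = 101.848822; PV = 5900 × 101.848822 = 600,908.0508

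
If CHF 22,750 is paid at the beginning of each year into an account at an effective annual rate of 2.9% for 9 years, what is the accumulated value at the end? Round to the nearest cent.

FV = 22750 × [(1+0.029)^9 − 1] / 0.029 × (1+i) = 22750 × 10.411224 = 236,855.3529
(Beginning-of-period payments → annuity-due factor ×(1+i).)

CHF 236,855.35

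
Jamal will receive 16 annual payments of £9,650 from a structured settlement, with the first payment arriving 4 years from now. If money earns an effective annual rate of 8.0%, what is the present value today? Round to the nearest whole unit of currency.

Value one period before first payment (t=3): 9650 × [1 − (1+0.08)^(−16)] / 0.08 = 9650 × 8.851369 = 85,415.7124
Discount back 3 years: 85,415.7124 × (1+0.08)^(−3) = 85,415.7124 × 0.793832 = 67,805.7464

£67,806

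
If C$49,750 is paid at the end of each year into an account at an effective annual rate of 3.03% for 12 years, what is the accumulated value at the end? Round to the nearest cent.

FV = 49750 × [(1+0.0303)^12 − 1] / 0.0303 = 49750 × 14.216242 = 707,258.0178

C$707,258.02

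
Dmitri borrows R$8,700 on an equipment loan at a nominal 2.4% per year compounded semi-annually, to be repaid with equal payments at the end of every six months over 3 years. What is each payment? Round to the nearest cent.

Periodic rate i = 0.024/2 = 0.012; n = 3 × 2 = 6 periods.
Annuity-PV factor = 5.755851; PMT = 8700 / 5.755851 = 1,511.5053

R$1,511.51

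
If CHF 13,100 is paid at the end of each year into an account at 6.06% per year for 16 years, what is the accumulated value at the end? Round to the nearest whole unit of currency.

CHF 337,975

Accumulation factor s(16|0.0606) = 25.799613; FV = 13100 × 25.799613 = 337,974.9357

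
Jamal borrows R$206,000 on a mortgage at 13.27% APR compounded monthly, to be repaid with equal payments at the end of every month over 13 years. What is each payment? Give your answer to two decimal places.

R$2,777.56

Periodic rate i = 0.1327/12 = 0.0110583; n = 13 × 12 = 156 periods.
PMT = 206000 / ( [1 − (1+0.0110583)^(−156)] / 0.0110583 ) = 206000 / 74.165776 = 2,777.5615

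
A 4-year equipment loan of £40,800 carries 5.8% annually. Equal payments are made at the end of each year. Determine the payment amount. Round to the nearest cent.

£11,720.66

Annuity-PV factor = 3.481034; PMT = 40800 / 3.481034 = 11,720.6558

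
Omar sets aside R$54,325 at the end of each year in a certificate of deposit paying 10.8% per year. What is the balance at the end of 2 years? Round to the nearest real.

R$114,517

Accumulation factor s(2|0.108) = 2.108000; FV = 54325 × 2.108000 = 114,517.1000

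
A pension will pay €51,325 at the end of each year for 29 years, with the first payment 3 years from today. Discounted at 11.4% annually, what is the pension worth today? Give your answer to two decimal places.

€346,940.36

PV at t=2 (ordinary 29-year annuity): 51325 × a(29|0.114) = 51325 × 8.388731 = 430,551.5984
Discount back 2 years: 430,551.5984 × (1+0.114)^(−2) = 430,551.5984 × 0.805804 = 346,940.3595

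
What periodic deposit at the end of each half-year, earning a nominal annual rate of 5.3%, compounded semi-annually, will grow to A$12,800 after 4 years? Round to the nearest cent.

With 2 periods per year: i = 0.0265, n = 8.
FV-annuity factor = 8.782657; PMT = 12800 / 8.782657 = 1,457.4178

A$1,457.42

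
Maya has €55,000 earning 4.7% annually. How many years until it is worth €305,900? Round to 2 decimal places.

37.36 years

(1+i)^n = 305900/55000 = 5.56182, so n = ln 5.56182 / ln 1.047 = 37.3604 years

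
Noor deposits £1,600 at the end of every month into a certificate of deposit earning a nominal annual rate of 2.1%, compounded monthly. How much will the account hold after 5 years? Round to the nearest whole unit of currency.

i = 0.021/12 = 0.00175 per month; n = 5·12 = 60.
FV = PMT · [(1+i)^n − 1] / i = 1600 · 63.204964 = 101,127.9428

£101,128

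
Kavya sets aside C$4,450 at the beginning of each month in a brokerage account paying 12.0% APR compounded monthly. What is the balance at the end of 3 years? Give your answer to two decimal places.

C$193,609.03

i = 0.12/12 = 0.01 per month; n = 3·12 = 36.
FV = PMT · [(1+i)^n − 1] / i × (1+i) = 4450 · 43.507647 = 193,609.0298
(annuity-due: payments at period start, so ×(1+i).)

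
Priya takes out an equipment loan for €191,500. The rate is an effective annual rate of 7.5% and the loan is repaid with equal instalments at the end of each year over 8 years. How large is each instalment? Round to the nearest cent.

PMT = 191500 / ( [1 − (1+0.075)^(−8)] / 0.075 ) = 191500 / 5.857304 = 32,694.2249

€32,694.22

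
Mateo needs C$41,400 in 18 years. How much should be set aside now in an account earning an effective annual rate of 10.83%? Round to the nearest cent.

Discount factor = (1+0.1083)^(−18) = 0.157097; PV = 41,400 × 0.157097 = 6,503.8174

C$6,503.82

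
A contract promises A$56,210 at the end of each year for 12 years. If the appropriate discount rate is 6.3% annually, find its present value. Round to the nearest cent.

A$463,600.81

PV = PMT · [1 − (1+i)^(−n)] / i = 56210 · 8.247657 = 463,600.8113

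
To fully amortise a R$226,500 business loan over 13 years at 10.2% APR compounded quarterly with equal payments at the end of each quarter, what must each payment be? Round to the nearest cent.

R$7,911.86

With 4 periods per year: i = 0.0255, n = 52.
PMT = 226500 / ( [1 − (1+0.0255)^(−52)] / 0.0255 ) = 226500 / 28.627898 = 7,911.8628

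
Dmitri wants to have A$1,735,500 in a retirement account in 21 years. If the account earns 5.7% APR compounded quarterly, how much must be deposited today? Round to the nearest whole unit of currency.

A$528,741

Periodic rate i = 0.057/4 = 0.01425; n = 21 × 4 = 84 periods.
Discount factor = (1+0.01425)^(−84) = 0.304662; PV = 1,735,500 × 0.304662 = 528,741.3096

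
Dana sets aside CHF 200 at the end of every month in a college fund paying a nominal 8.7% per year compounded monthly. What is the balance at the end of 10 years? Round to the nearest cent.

CHF 38,053.27

With 12 periods per year: i = 0.00725, n = 120.
FV = PMT · [(1+i)^n − 1] / i = 200 · 190.266354 = 38,053.2708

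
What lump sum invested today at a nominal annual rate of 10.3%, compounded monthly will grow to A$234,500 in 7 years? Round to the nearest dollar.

Periodic rate i = 0.103/12 = 0.00858333; n = 7 × 12 = 84 periods.
PV = 234,500 / (1 + 0.00858333)^84 = 234,500 / 2.050171 = 114,380.6918

A$114,381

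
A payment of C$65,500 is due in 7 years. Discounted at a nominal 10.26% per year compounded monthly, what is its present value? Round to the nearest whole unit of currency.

i = 0.1026/12 = 0.00855 per month; n = 7·12 = 84.
Discount factor = (1+0.00855)^(−84) = 0.489120; PV = 65,500 × 0.489120 = 32,037.3708

C$32,037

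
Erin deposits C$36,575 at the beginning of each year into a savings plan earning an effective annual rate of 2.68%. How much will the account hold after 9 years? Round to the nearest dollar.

FV = 36575 × [(1+0.0268)^9 − 1] / 0.0268 × (1+i) = 36575 × 10.296364 = 376,589.5134
Payments are at the start of each period, so multiply by (1+i).

C$376,590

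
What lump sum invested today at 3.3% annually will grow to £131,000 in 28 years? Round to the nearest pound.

£52,779

Discount factor = (1+0.033)^(−28) = 0.402894; PV = 131,000 × 0.402894 = 52,779.1380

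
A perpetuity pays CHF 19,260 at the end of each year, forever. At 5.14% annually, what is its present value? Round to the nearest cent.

PV = C/r = 19260/0.0514 = 374,708.1712

CHF 374,708.17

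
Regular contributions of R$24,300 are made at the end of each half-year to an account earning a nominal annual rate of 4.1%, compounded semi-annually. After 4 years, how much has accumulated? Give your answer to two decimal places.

With 2 periods per year: i = 0.0205, n = 8.
FV = 24300 × [(1+0.0205)^8 − 1] / 0.0205 = 24300 × 8.598147 = 208,934.9733

R$208,934.97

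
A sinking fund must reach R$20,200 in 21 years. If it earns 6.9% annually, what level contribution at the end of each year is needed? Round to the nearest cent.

PMT = 20200 / ( [(1+0.069)^21 − 1] / 0.069 ) = 20200 / 44.348609 = 455.4822

R$455.48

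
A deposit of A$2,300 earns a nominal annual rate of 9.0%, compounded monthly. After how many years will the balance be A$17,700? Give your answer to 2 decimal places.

22.76 years

Periodic rate i = 0.09/12 = 0.0075.
n = ln(17700/2300) / ln(1+0.0075) = ln(7.69565) / 0.007472 = 273.1065 months
= 273.1065/12 years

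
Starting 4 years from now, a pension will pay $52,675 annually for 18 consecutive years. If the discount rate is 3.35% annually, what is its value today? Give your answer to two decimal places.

$637,270.34

Value one period before first payment (t=3): 52675 × [1 − (1+0.0335)^(−18)] / 0.0335 = 52675 × 13.355206 = 703,485.4934
Discount back 3 years: 703,485.4934 × (1+0.0335)^(−3) = 703,485.4934 × 0.905876 = 637,270.3363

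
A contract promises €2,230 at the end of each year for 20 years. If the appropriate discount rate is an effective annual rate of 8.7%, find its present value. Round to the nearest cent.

PV = 2230 × [1 − (1+0.087)^(−20)] / 0.087 = 2230 × 9.327098 = 20,799.4295

€20,799.43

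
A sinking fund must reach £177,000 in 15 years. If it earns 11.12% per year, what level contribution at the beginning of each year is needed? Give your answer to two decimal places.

PMT = 177000 / ( [(1+0.1112)^15 − 1] / 0.1112 × (1+i) ) = 177000 / 38.599884 = 4,585.5060

£4,585.51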